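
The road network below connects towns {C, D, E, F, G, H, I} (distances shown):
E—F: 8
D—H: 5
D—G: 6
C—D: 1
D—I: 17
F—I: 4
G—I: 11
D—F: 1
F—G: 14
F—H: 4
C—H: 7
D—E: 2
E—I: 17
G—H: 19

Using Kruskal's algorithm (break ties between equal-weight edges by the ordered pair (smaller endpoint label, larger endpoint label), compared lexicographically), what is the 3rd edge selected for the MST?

Kruskal: consider edges lightest-first.
C—D (1): add. Components now {C,D} {E} {F} {G} {H} {I}
D—F (1): add. Components now {C,D,F} {E} {G} {H} {I}
D—E (2): add. Components now {C,D,E,F} {G} {H} {I}
F—H (4): add. Components now {C,D,E,F,H} {G} {I}
F—I (4): add. Components now {C,D,E,F,H,I} {G}
D—H (5): skip — D and H already connected.
D—G (6): add. Components now {C,D,E,F,G,H,I}
The 3rd edge added is D—E.

D-E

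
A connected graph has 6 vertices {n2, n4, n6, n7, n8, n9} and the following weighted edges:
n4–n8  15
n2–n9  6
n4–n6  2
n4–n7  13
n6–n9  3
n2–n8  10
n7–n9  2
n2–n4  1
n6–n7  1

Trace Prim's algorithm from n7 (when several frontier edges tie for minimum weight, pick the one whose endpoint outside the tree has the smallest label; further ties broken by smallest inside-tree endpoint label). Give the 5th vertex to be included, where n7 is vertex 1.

n9

Grow the tree from n7 using Prim:
Step 1: frontier [n6–n7 1, n7–n9 2, n4–n7 13] → take n6–n7 (1); add n6.
Step 2: frontier [n4–n6 2, n6–n9 3, n7–n9 2, n4–n7 13] → take n4–n6 (2); add n4.
Step 3: frontier [n2–n4 1, n4–n8 15, n6–n9 3, n7–n9 2] → take n2–n4 (1); add n2.
Step 4: frontier [n2–n9 6, n2–n8 10, n4–n8 15, n6–n9 3, n7–n9 2] → take n7–n9 (2); add n9.
Step 5: frontier [n2–n8 10, n4–n8 15] → take n2–n8 (10); add n8.
Vertex order: n7, n6, n4, n2, n9, n8. The 5th vertex is n9.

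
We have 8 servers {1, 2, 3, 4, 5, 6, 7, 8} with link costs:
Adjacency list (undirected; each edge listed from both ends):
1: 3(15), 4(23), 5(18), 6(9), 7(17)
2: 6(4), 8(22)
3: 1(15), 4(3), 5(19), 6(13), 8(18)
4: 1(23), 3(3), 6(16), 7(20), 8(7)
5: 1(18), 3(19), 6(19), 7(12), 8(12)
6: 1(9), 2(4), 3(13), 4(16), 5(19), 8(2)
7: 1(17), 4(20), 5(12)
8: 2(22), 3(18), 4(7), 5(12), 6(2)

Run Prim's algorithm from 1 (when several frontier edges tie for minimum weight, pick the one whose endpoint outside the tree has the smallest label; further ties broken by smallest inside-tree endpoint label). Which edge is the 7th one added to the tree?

Grow the tree from 1 using Prim:
Step 1: cheapest edge leaving the tree is 1—6 (9); add 6.
Step 2: cheapest edge leaving the tree is 6—8 (2); add 8.
Step 3: cheapest edge leaving the tree is 2—6 (4); add 2.
Step 4: cheapest edge leaving the tree is 4—8 (7); add 4.
Step 5: cheapest edge leaving the tree is 3—4 (3); add 3.
Step 6: cheapest edge leaving the tree is 5—8 (12); add 5.
Step 7: cheapest edge leaving the tree is 5—7 (12); add 7.
The 7th edge added is 5—7.

5-7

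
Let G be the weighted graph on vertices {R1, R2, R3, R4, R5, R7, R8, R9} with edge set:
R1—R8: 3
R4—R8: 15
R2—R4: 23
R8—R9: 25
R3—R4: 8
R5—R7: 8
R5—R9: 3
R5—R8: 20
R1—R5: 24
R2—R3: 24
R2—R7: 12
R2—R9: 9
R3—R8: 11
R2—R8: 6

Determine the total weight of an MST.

Prim, starting at R7.
Step 1: frontier [R5—R7 8, R2—R7 12] → take R5—R7 (8); add R5.
Step 2: frontier [R5—R9 3, R5—R8 20, R1—R5 24, R2—R7 12] → take R5—R9 (3); add R9.
Step 3: frontier [R5—R8 20, R1—R5 24, R2—R7 12, R2—R9 9, R8—R9 25] → take R2—R9 (9); add R2.
Step 4: frontier [R2—R8 6, R2—R4 23, R2—R3 24, R5—R8 20, R1—R5 24, R8—R9 25] → take R2—R8 (6); add R8.
Step 5: frontier [R2—R4 23, R2—R3 24, R1—R5 24, R1—R8 3, R3—R8 11, R4—R8 15] → take R1—R8 (3); add R1.
Step 6: frontier [R2—R4 23, R2—R3 24, R3—R8 11, R4—R8 15] → take R3—R8 (11); add R3.
Step 7: frontier [R2—R4 23, R3—R4 8, R4—R8 15] → take R3—R4 (8); add R4.
MST edges: R5—R7, R5—R9, R2—R9, R2—R8, R1—R8, R3—R8, R3—R4; total weight 8+3+9+6+3+11+8 = 48.

48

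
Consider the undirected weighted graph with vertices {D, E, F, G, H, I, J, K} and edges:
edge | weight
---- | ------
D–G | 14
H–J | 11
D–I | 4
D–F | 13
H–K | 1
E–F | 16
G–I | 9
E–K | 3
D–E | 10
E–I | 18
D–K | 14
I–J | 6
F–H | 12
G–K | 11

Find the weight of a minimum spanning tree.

Kruskal's algorithm — process edges by increasing weight (ties by edge label):
H–K (1): add — endpoints in different components.
E–K (3): add — endpoints in different components.
D–I (4): add — endpoints in different components.
I–J (6): add — endpoints in different components.
G–I (9): add — endpoints in different components.
D–E (10): add — endpoints in different components.
G–K (11): skip — G and K already connected.
H–J (11): skip — H and J already connected.
F–H (12): add — endpoints in different components.
MST edges: H–K, E–K, D–I, I–J, G–I, D–E, F–H; total weight 1+3+4+6+9+10+12 = 45.

45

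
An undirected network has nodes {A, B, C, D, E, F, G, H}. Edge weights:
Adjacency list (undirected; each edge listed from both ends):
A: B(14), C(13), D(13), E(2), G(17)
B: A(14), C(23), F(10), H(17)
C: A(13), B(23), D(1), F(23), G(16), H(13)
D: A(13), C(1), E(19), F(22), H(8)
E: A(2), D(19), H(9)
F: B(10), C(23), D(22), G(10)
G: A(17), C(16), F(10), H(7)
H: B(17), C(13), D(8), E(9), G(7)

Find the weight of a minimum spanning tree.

47

Sort edges by weight, then run Kruskal:
C D (1): add — endpoints in different components.
A E (2): add — endpoints in different components.
G H (7): add — endpoints in different components.
D H (8): add — endpoints in different components.
E H (9): add — endpoints in different components.
B F (10): add — endpoints in different components.
F G (10): add — endpoints in different components.
MST edges: C D, A E, G H, D H, E H, B F, F G; total weight 1+2+7+8+9+10+10 = 47.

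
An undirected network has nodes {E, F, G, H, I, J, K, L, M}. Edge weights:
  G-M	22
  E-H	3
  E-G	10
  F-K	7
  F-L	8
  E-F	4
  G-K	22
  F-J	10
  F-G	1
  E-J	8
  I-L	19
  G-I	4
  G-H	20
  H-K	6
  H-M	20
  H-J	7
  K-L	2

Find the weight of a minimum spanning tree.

Prim's algorithm from F:
Step 1: cheapest edge leaving the tree is F-G (1); add G.
Step 2: cheapest edge leaving the tree is E-F (4); add E.
Step 3: cheapest edge leaving the tree is E-H (3); add H.
Step 4: cheapest edge leaving the tree is G-I (4); add I.
Step 5: cheapest edge leaving the tree is H-K (6); add K.
Step 6: cheapest edge leaving the tree is K-L (2); add L.
Step 7: cheapest edge leaving the tree is H-J (7); add J.
Step 8: cheapest edge leaving the tree is H-M (20); add M.
MST edges: F-G, E-F, E-H, G-I, H-K, K-L, H-J, H-M; total weight 1+4+3+4+6+2+7+20 = 47.

47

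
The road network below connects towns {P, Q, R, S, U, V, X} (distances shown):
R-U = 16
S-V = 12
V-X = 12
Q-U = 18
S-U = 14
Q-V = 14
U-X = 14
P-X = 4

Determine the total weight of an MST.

Kruskal: consider edges lightest-first.
P-X (4): add — endpoints in different components.
S-V (12): add — endpoints in different components.
V-X (12): add — endpoints in different components.
Q-V (14): add — endpoints in different components.
S-U (14): add — endpoints in different components.
U-X (14): skip — U and X already connected.
R-U (16): add — endpoints in different components.
MST edges: P-X, S-V, V-X, Q-V, S-U, R-U; total weight 4+12+12+14+14+16 = 72.

72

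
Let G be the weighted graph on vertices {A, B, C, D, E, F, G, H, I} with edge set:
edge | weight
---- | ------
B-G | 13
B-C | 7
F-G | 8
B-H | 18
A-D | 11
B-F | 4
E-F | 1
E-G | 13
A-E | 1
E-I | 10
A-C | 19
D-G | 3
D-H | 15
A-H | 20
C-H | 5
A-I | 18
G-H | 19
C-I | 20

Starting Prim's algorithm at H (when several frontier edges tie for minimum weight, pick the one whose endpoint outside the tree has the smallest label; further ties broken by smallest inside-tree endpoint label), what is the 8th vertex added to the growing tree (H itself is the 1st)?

Prim, starting at H.
Step 1: cheapest edge leaving the tree is C-H (5); add C.
Step 2: cheapest edge leaving the tree is B-C (7); add B.
Step 3: cheapest edge leaving the tree is B-F (4); add F.
Step 4: cheapest edge leaving the tree is E-F (1); add E.
Step 5: cheapest edge leaving the tree is A-E (1); add A.
Step 6: cheapest edge leaving the tree is F-G (8); add G.
Step 7: cheapest edge leaving the tree is D-G (3); add D.
Step 8: cheapest edge leaving the tree is E-I (10); add I.
Vertex order: H, C, B, F, E, A, G, D, I. The 8th vertex is D.

D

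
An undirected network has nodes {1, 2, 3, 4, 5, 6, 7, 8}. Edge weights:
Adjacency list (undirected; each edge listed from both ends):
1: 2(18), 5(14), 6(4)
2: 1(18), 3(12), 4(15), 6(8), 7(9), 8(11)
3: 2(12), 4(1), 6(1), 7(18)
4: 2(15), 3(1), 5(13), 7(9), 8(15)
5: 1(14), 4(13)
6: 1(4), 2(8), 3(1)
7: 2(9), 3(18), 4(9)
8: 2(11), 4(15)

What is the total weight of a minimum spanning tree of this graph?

47

Kruskal's algorithm — process edges by increasing weight (ties by edge label):
3—4 (1): add — endpoints in different components.
3—6 (1): add — endpoints in different components.
1—6 (4): add — endpoints in different components.
2—6 (8): add — endpoints in different components.
2—7 (9): add — endpoints in different components.
4—7 (9): skip — 4 and 7 already connected.
2—8 (11): add — endpoints in different components.
2—3 (12): skip — 2 and 3 already connected.
4—5 (13): add — endpoints in different components.
MST edges: 3—4, 3—6, 1—6, 2—6, 2—7, 2—8, 4—5; total weight 1+1+4+8+9+11+13 = 47.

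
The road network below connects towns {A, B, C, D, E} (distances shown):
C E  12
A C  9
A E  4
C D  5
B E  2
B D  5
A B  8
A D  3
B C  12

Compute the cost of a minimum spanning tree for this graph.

14

Kruskal: consider edges lightest-first.
B E (2): add. Components now {A} {B,E} {C} {D}
A D (3): add. Components now {A,D} {B,E} {C}
A E (4): add. Components now {A,B,D,E} {C}
B D (5): skip — B and D already connected.
C D (5): add. Components now {A,B,C,D,E}
MST edges: B E, A D, A E, C D; total weight 2+3+4+5 = 14.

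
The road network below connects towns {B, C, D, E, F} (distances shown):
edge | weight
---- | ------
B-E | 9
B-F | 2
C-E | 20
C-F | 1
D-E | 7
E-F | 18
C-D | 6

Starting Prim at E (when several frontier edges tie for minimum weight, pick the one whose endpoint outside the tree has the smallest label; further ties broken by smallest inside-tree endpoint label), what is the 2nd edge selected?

C-D

Prim, starting at E.
Step 1: frontier [D-E 7, B-E 9, E-F 18, C-E 20] → take D-E (7); add D.
Step 2: frontier [C-D 6, B-E 9, E-F 18, C-E 20] → take C-D (6); add C.
Step 3: frontier [C-F 1, B-E 9, E-F 18] → take C-F (1); add F.
Step 4: frontier [B-E 9, B-F 2] → take B-F (2); add B.
The 2nd edge added is C-D.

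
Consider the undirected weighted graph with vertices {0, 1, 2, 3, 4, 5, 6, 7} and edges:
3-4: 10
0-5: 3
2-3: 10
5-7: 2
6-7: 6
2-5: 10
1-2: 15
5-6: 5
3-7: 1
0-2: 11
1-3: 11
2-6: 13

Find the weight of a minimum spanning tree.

42

Kruskal's algorithm — process edges by increasing weight (ties by edge label):
3-7 (1): add — endpoints in different components.
5-7 (2): add — endpoints in different components.
0-5 (3): add — endpoints in different components.
5-6 (5): add — endpoints in different components.
6-7 (6): skip — 6 and 7 already connected.
2-3 (10): add — endpoints in different components.
2-5 (10): skip — 2 and 5 already connected.
3-4 (10): add — endpoints in different components.
0-2 (11): skip — 0 and 2 already connected.
1-3 (11): add — endpoints in different components.
MST edges: 3-7, 5-7, 0-5, 5-6, 2-3, 3-4, 1-3; total weight 1+2+3+5+10+10+11 = 42.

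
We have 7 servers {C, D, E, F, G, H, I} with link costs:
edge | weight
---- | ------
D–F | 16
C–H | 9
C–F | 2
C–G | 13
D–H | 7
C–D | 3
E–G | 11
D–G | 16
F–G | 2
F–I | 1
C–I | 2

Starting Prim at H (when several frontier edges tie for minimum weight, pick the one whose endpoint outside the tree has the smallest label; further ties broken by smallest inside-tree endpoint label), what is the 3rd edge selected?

Prim's algorithm from H:
Step 1: frontier [D–H 7, C–H 9] → take D–H (7); add D.
Step 2: frontier [C–D 3, D–F 16, D–G 16, C–H 9] → take C–D (3); add C.
Step 3: frontier [C–F 2, C–I 2, C–G 13, D–F 16, D–G 16] → take C–F (2); add F.
Step 4: frontier [C–I 2, C–G 13, D–G 16, F–I 1, F–G 2] → take F–I (1); add I.
Step 5: frontier [C–G 13, D–G 16, F–G 2] → take F–G (2); add G.
Step 6: frontier [E–G 11] → take E–G (11); add E.
The 3rd edge added is C–F.

C-F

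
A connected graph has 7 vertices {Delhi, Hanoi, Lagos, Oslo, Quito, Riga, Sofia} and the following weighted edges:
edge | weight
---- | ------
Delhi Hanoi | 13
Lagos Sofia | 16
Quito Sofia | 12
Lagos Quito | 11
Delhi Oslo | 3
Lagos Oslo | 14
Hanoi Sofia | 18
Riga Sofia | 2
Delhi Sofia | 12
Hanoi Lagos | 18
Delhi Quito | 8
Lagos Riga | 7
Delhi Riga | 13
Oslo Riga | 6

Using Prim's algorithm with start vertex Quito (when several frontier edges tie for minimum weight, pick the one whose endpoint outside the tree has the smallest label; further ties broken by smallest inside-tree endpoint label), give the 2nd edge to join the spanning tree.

Grow the tree from Quito using Prim:
Step 1: frontier [Delhi Quito 8, Lagos Quito 11, Quito Sofia 12] → take Delhi Quito (8); add Delhi.
Step 2: frontier [Delhi Oslo 3, Delhi Sofia 12, Delhi Hanoi 13, Delhi Riga 13, Lagos Quito 11, Quito Sofia 12] → take Delhi Oslo (3); add Oslo.
Step 3: frontier [Delhi Sofia 12, Delhi Hanoi 13, Delhi Riga 13, Oslo Riga 6, Lagos Oslo 14, Lagos Quito 11, Quito Sofia 12] → take Oslo Riga (6); add Riga.
Step 4: frontier [Delhi Sofia 12, Delhi Hanoi 13, Lagos Oslo 14, Lagos Quito 11, Quito Sofia 12, Riga Sofia 2, Lagos Riga 7] → take Riga Sofia (2); add Sofia.
Step 5: frontier [Delhi Hanoi 13, Lagos Oslo 14, Lagos Quito 11, Lagos Riga 7, Lagos Sofia 16, Hanoi Sofia 18] → take Lagos Riga (7); add Lagos.
Step 6: frontier [Delhi Hanoi 13, Hanoi Lagos 18, Hanoi Sofia 18] → take Delhi Hanoi (13); add Hanoi.
The 2nd edge added is Delhi Oslo.

Delhi-Oslo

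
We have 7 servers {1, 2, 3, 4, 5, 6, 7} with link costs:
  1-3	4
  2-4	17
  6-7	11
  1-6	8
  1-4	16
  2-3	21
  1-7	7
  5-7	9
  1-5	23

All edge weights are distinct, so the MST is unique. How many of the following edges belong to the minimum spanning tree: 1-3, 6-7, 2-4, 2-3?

Kruskal's algorithm — process edges by increasing weight (ties by edge label):
1-3 (4): add. Components now {1,3} {2} {4} {5} {6} {7}
1-7 (7): add. Components now {1,3,7} {2} {4} {5} {6}
1-6 (8): add. Components now {1,3,6,7} {2} {4} {5}
5-7 (9): add. Components now {1,3,5,6,7} {2} {4}
6-7 (11): skip — 6 and 7 already connected.
1-4 (16): add. Components now {1,3,4,5,6,7} {2}
2-4 (17): add. Components now {1,2,3,4,5,6,7}
MST edge set: {1-3, 1-7, 1-6, 5-7, 1-4, 2-4}.
Of the listed edges, {1-3, 2-4} are in the MST → 2.

2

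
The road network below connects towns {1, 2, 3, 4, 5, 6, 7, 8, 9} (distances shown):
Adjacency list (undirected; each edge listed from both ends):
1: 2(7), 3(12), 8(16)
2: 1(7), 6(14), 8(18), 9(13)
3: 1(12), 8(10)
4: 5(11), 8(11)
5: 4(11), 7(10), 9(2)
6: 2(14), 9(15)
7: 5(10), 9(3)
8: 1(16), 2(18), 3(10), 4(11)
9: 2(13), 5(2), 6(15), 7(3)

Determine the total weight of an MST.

70

Prim, starting at 5.
Step 1: frontier [5–9 2, 5–7 10, 4–5 11] → take 5–9 (2); add 9.
Step 2: frontier [5–7 10, 4–5 11, 7–9 3, 2–9 13, 6–9 15] → take 7–9 (3); add 7.
Step 3: frontier [4–5 11, 2–9 13, 6–9 15] → take 4–5 (11); add 4.
Step 4: frontier [4–8 11, 2–9 13, 6–9 15] → take 4–8 (11); add 8.
Step 5: frontier [3–8 10, 1–8 16, 2–8 18, 2–9 13, 6–9 15] → take 3–8 (10); add 3.
Step 6: frontier [1–3 12, 1–8 16, 2–8 18, 2–9 13, 6–9 15] → take 1–3 (12); add 1.
Step 7: frontier [1–2 7, 2–8 18, 2–9 13, 6–9 15] → take 1–2 (7); add 2.
Step 8: frontier [2–6 14, 6–9 15] → take 2–6 (14); add 6.
MST edges: 5–9, 7–9, 4–5, 4–8, 3–8, 1–3, 1–2, 2–6; total weight 2+3+11+11+10+12+7+14 = 70.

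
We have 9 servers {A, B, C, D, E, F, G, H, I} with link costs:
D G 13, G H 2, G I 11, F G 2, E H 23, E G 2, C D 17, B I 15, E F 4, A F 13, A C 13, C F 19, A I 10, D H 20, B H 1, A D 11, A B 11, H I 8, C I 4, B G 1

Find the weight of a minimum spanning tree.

Prim's algorithm from A:
Step 1: cheapest edge leaving the tree is A I (10); add I.
Step 2: cheapest edge leaving the tree is C I (4); add C.
Step 3: cheapest edge leaving the tree is H I (8); add H.
Step 4: cheapest edge leaving the tree is B H (1); add B.
Step 5: cheapest edge leaving the tree is B G (1); add G.
Step 6: cheapest edge leaving the tree is E G (2); add E.
Step 7: cheapest edge leaving the tree is F G (2); add F.
Step 8: cheapest edge leaving the tree is A D (11); add D.
MST edges: A I, C I, H I, B H, B G, E G, F G, A D; total weight 10+4+8+1+1+2+2+11 = 39.

39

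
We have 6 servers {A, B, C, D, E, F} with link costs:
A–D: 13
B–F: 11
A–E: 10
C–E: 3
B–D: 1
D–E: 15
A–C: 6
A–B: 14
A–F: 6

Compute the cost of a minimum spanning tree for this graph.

Grow the tree from E using Prim:
Step 1: cheapest edge leaving the tree is C–E (3); add C.
Step 2: cheapest edge leaving the tree is A–C (6); add A.
Step 3: cheapest edge leaving the tree is A–F (6); add F.
Step 4: cheapest edge leaving the tree is B–F (11); add B.
Step 5: cheapest edge leaving the tree is B–D (1); add D.
MST edges: C–E, A–C, A–F, B–F, B–D; total weight 3+6+6+11+1 = 27.

27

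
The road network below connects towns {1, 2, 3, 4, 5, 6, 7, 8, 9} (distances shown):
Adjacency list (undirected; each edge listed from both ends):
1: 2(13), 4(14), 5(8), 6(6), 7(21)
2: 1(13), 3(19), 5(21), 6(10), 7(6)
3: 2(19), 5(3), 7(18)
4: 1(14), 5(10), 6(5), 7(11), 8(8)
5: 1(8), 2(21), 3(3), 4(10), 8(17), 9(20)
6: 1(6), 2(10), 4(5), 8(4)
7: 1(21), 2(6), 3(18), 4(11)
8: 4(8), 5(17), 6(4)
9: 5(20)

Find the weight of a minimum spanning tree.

Kruskal's algorithm — process edges by increasing weight (ties by edge label):
3—5 (3): add — endpoints in different components.
6—8 (4): add — endpoints in different components.
4—6 (5): add — endpoints in different components.
1—6 (6): add — endpoints in different components.
2—7 (6): add — endpoints in different components.
1—5 (8): add — endpoints in different components.
4—8 (8): skip — 4 and 8 already connected.
2—6 (10): add — endpoints in different components.
4—5 (10): skip — 4 and 5 already connected.
4—7 (11): skip — 4 and 7 already connected.
1—2 (13): skip — 1 and 2 already connected.
1—4 (14): skip — 1 and 4 already connected.
5—8 (17): skip — 5 and 8 already connected.
3—7 (18): skip — 3 and 7 already connected.
2—3 (19): skip — 2 and 3 already connected.
5—9 (20): add — endpoints in different components.
MST edges: 3—5, 6—8, 4—6, 1—6, 2—7, 1—5, 2—6, 5—9; total weight 3+4+5+6+6+8+10+20 = 62.

62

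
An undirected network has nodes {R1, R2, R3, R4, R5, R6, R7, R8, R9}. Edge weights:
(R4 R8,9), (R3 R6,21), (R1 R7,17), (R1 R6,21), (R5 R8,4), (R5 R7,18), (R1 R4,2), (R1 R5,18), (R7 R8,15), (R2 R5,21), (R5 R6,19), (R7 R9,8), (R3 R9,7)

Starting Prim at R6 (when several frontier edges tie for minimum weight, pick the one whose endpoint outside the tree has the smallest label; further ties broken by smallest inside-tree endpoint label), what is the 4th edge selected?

Prim's algorithm from R6:
Step 1: cheapest edge leaving the tree is R5 R6 (19); add R5.
Step 2: cheapest edge leaving the tree is R5 R8 (4); add R8.
Step 3: cheapest edge leaving the tree is R4 R8 (9); add R4.
Step 4: cheapest edge leaving the tree is R1 R4 (2); add R1.
Step 5: cheapest edge leaving the tree is R7 R8 (15); add R7.
Step 6: cheapest edge leaving the tree is R7 R9 (8); add R9.
Step 7: cheapest edge leaving the tree is R3 R9 (7); add R3.
Step 8: cheapest edge leaving the tree is R2 R5 (21); add R2.
The 4th edge added is R1 R4.

R1-R4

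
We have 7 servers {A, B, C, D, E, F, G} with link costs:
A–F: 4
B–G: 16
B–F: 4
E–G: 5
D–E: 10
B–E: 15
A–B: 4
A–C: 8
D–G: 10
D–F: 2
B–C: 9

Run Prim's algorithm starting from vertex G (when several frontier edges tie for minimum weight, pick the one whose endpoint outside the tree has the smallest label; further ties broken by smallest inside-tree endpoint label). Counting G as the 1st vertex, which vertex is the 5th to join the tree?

Prim, starting at G.
Step 1: frontier [E–G 5, D–G 10, B–G 16] → take E–G (5); add E.
Step 2: frontier [D–E 10, B–E 15, D–G 10, B–G 16] → take D–E (10); add D.
Step 3: frontier [D–F 2, B–E 15, B–G 16] → take D–F (2); add F.
Step 4: frontier [B–E 15, A–F 4, B–F 4, B–G 16] → take A–F (4); add A.
Step 5: frontier [A–B 4, A–C 8, B–E 15, B–F 4, B–G 16] → take A–B (4); add B.
Step 6: frontier [A–C 8, B–C 9] → take A–C (8); add C.
Vertex order: G, E, D, F, A, B, C. The 5th vertex is A.

A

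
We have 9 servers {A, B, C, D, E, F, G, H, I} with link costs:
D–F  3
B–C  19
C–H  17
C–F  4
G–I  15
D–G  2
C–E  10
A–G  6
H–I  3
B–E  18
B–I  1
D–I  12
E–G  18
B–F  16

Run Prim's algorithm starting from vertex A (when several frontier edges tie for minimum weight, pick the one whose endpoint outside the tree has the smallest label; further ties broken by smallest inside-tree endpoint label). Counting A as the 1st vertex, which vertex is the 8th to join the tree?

B

Prim, starting at A.
Step 1: frontier [A–G 6] → take A–G (6); add G.
Step 2: frontier [D–G 2, G–I 15, E–G 18] → take D–G (2); add D.
Step 3: frontier [D–F 3, D–I 12, G–I 15, E–G 18] → take D–F (3); add F.
Step 4: frontier [D–I 12, C–F 4, B–F 16, G–I 15, E–G 18] → take C–F (4); add C.
Step 5: frontier [C–E 10, C–H 17, B–C 19, D–I 12, B–F 16, G–I 15, E–G 18] → take C–E (10); add E.
Step 6: frontier [C–H 17, B–C 19, D–I 12, B–E 18, B–F 16, G–I 15] → take D–I (12); add I.
Step 7: frontier [C–H 17, B–C 19, B–E 18, B–F 16, B–I 1, H–I 3] → take B–I (1); add B.
Step 8: frontier [C–H 17, H–I 3] → take H–I (3); add H.
Vertex order: A, G, D, F, C, E, I, B, H. The 8th vertex is B.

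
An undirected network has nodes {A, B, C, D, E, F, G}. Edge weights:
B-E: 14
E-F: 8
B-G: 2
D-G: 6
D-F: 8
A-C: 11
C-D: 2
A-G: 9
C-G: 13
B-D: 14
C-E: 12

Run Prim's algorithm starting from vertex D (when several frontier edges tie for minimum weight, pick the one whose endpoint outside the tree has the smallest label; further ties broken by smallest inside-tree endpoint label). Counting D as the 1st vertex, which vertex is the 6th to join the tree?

Prim's algorithm from D:
Step 1: frontier [C-D 2, D-G 6, D-F 8, B-D 14] → take C-D (2); add C.
Step 2: frontier [A-C 11, C-E 12, C-G 13, D-G 6, D-F 8, B-D 14] → take D-G (6); add G.
Step 3: frontier [A-C 11, C-E 12, D-F 8, B-D 14, B-G 2, A-G 9] → take B-G (2); add B.
Step 4: frontier [B-E 14, A-C 11, C-E 12, D-F 8, A-G 9] → take D-F (8); add F.
Step 5: frontier [B-E 14, A-C 11, C-E 12, E-F 8, A-G 9] → take E-F (8); add E.
Step 6: frontier [A-C 11, A-G 9] → take A-G (9); add A.
Vertex order: D, C, G, B, F, E, A. The 6th vertex is E.

E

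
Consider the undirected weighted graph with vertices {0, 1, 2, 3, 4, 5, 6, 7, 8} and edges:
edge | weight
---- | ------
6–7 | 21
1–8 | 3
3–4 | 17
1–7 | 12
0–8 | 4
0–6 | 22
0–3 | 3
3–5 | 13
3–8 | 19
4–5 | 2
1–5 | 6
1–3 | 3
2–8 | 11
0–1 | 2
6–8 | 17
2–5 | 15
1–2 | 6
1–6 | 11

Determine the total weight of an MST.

Kruskal's algorithm — process edges by increasing weight (ties by edge label):
0–1 (2): add — endpoints in different components.
4–5 (2): add — endpoints in different components.
0–3 (3): add — endpoints in different components.
1–3 (3): skip — 1 and 3 already connected.
1–8 (3): add — endpoints in different components.
0–8 (4): skip — 0 and 8 already connected.
1–2 (6): add — endpoints in different components.
1–5 (6): add — endpoints in different components.
1–6 (11): add — endpoints in different components.
2–8 (11): skip — 2 and 8 already connected.
1–7 (12): add — endpoints in different components.
MST edges: 0–1, 4–5, 0–3, 1–8, 1–2, 1–5, 1–6, 1–7; total weight 2+2+3+3+6+6+11+12 = 45.

45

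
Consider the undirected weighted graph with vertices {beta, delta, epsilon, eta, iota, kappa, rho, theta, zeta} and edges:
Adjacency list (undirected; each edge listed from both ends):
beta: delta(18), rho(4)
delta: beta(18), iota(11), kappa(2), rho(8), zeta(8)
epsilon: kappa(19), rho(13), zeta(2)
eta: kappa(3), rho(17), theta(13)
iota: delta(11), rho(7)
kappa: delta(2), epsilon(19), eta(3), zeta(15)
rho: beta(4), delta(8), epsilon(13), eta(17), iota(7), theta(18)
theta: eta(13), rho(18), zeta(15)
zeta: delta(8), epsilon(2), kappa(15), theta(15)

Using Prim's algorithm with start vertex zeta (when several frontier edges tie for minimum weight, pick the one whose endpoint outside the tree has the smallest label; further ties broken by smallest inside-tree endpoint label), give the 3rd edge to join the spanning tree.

Grow the tree from zeta using Prim:
Step 1: cheapest edge leaving the tree is epsilon-zeta (2); add epsilon.
Step 2: cheapest edge leaving the tree is delta-zeta (8); add delta.
Step 3: cheapest edge leaving the tree is delta-kappa (2); add kappa.
Step 4: cheapest edge leaving the tree is eta-kappa (3); add eta.
Step 5: cheapest edge leaving the tree is delta-rho (8); add rho.
Step 6: cheapest edge leaving the tree is beta-rho (4); add beta.
Step 7: cheapest edge leaving the tree is iota-rho (7); add iota.
Step 8: cheapest edge leaving the tree is eta-theta (13); add theta.
The 3rd edge added is delta-kappa.

delta-kappa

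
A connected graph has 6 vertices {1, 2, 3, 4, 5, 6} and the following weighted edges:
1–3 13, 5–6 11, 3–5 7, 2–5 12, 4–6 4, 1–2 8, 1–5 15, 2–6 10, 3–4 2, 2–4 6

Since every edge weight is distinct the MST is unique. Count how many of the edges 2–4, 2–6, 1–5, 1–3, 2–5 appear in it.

1

Kruskal: consider edges lightest-first.
3–4 (2): add. Components now {1} {2} {3,4} {5} {6}
4–6 (4): add. Components now {1} {2} {3,4,6} {5}
2–4 (6): add. Components now {1} {2,3,4,6} {5}
3–5 (7): add. Components now {1} {2,3,4,5,6}
1–2 (8): add. Components now {1,2,3,4,5,6}
MST edge set: {3–4, 4–6, 2–4, 3–5, 1–2}.
Of the listed edges, {2–4} are in the MST → 1.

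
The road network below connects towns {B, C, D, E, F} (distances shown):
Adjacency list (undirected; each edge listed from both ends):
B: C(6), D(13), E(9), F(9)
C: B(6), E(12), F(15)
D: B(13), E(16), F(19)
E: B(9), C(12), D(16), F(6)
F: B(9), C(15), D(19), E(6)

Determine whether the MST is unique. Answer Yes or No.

Kruskal: consider edges lightest-first.
B C (6): add — endpoints in different components.
E F (6): add — endpoints in different components.
B E (9): add — endpoints in different components.
B F (9): skip — B and F already connected.
C E (12): skip — C and E already connected.
B D (13): add — endpoints in different components.
Non-tree edge B F has weight 9, equal to the heaviest edge on its tree cycle — swapping gives another MST of the same weight. Not unique.

No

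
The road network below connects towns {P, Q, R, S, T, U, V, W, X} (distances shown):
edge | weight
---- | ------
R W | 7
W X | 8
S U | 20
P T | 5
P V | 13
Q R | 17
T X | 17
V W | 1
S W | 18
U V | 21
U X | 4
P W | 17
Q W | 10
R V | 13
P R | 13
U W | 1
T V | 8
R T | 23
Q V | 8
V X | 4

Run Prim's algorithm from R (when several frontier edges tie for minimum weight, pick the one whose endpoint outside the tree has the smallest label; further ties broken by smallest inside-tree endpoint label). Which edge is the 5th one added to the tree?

Q-V

Grow the tree from R using Prim:
Step 1: cheapest edge leaving the tree is R W (7); add W.
Step 2: cheapest edge leaving the tree is U W (1); add U.
Step 3: cheapest edge leaving the tree is V W (1); add V.
Step 4: cheapest edge leaving the tree is U X (4); add X.
Step 5: cheapest edge leaving the tree is Q V (8); add Q.
Step 6: cheapest edge leaving the tree is T V (8); add T.
Step 7: cheapest edge leaving the tree is P T (5); add P.
Step 8: cheapest edge leaving the tree is S W (18); add S.
The 5th edge added is Q V.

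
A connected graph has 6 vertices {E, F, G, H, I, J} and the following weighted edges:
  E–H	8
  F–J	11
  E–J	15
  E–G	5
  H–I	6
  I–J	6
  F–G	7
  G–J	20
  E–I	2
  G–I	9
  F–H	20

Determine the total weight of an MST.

Grow the tree from I using Prim:
Step 1: cheapest edge leaving the tree is E–I (2); add E.
Step 2: cheapest edge leaving the tree is E–G (5); add G.
Step 3: cheapest edge leaving the tree is H–I (6); add H.
Step 4: cheapest edge leaving the tree is I–J (6); add J.
Step 5: cheapest edge leaving the tree is F–G (7); add F.
MST edges: E–I, E–G, H–I, I–J, F–G; total weight 2+5+6+6+7 = 26.

26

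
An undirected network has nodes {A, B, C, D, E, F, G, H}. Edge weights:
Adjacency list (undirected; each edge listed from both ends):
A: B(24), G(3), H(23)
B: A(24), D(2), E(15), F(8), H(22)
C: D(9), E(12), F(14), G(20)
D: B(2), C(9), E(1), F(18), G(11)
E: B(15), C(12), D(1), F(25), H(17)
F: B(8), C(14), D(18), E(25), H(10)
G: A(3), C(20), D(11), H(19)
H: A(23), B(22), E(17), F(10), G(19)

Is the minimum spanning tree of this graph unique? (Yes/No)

Yes

Sort edges by weight, then run Kruskal:
D-E (1): add — endpoints in different components.
B-D (2): add — endpoints in different components.
A-G (3): add — endpoints in different components.
B-F (8): add — endpoints in different components.
C-D (9): add — endpoints in different components.
F-H (10): add — endpoints in different components.
D-G (11): add — endpoints in different components.
Every non-tree edge has weight strictly greater than the heaviest edge on the tree path between its endpoints, so the MST is unique.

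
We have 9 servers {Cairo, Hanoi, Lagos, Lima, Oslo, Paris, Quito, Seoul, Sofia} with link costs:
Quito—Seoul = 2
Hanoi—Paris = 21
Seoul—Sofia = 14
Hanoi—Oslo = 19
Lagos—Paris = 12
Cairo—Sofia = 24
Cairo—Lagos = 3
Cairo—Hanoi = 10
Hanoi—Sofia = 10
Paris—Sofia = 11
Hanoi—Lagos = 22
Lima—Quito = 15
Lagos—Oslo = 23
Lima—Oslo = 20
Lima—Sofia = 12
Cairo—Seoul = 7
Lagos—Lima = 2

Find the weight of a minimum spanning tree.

Grow the tree from Seoul using Prim:
Step 1: cheapest edge leaving the tree is Quito—Seoul (2); add Quito.
Step 2: cheapest edge leaving the tree is Cairo—Seoul (7); add Cairo.
Step 3: cheapest edge leaving the tree is Cairo—Lagos (3); add Lagos.
Step 4: cheapest edge leaving the tree is Lagos—Lima (2); add Lima.
Step 5: cheapest edge leaving the tree is Cairo—Hanoi (10); add Hanoi.
Step 6: cheapest edge leaving the tree is Hanoi—Sofia (10); add Sofia.
Step 7: cheapest edge leaving the tree is Paris—Sofia (11); add Paris.
Step 8: cheapest edge leaving the tree is Hanoi—Oslo (19); add Oslo.
MST edges: Quito—Seoul, Cairo—Seoul, Cairo—Lagos, Lagos—Lima, Cairo—Hanoi, Hanoi—Sofia, Paris—Sofia, Hanoi—Oslo; total weight 2+7+3+2+10+10+11+19 = 64.

64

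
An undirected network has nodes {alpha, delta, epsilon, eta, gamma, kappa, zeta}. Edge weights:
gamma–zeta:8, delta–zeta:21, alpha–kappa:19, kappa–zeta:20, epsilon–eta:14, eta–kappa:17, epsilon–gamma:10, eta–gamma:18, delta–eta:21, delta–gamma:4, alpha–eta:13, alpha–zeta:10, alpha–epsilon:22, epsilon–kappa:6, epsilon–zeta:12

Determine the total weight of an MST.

Kruskal's algorithm — process edges by increasing weight (ties by edge label):
delta–gamma (4): add. Components now {kappa} {zeta} {delta,gamma} {epsilon} {alpha} {eta}
epsilon–kappa (6): add. Components now {epsilon,kappa} {zeta} {delta,gamma} {alpha} {eta}
gamma–zeta (8): add. Components now {epsilon,kappa} {delta,gamma,zeta} {alpha} {eta}
alpha–zeta (10): add. Components now {epsilon,kappa} {alpha,delta,gamma,zeta} {eta}
epsilon–gamma (10): add. Components now {alpha,delta,epsilon,gamma,kappa,zeta} {eta}
epsilon–zeta (12): skip — zeta and epsilon already connected.
alpha–eta (13): add. Components now {alpha,delta,epsilon,eta,gamma,kappa,zeta}
MST edges: delta–gamma, epsilon–kappa, gamma–zeta, alpha–zeta, epsilon–gamma, alpha–eta; total weight 4+6+8+10+10+13 = 51.

51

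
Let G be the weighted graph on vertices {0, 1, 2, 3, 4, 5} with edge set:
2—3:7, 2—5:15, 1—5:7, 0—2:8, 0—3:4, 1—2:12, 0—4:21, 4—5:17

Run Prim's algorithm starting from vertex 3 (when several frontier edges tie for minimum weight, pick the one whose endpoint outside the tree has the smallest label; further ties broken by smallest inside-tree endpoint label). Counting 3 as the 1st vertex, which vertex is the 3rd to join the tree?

Prim, starting at 3.
Step 1: frontier [0—3 4, 2—3 7] → take 0—3 (4); add 0.
Step 2: frontier [0—2 8, 0—4 21, 2—3 7] → take 2—3 (7); add 2.
Step 3: frontier [0—4 21, 1—2 12, 2—5 15] → take 1—2 (12); add 1.
Step 4: frontier [0—4 21, 1—5 7, 2—5 15] → take 1—5 (7); add 5.
Step 5: frontier [0—4 21, 4—5 17] → take 4—5 (17); add 4.
Vertex order: 3, 0, 2, 1, 5, 4. The 3rd vertex is 2.

2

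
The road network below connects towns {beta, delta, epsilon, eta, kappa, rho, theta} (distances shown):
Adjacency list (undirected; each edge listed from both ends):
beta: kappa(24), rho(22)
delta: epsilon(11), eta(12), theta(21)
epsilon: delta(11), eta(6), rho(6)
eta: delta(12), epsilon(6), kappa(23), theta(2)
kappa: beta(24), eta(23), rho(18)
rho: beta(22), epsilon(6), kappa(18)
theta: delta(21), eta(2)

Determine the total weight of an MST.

65

Sort edges by weight, then run Kruskal:
eta–theta (2): add. Components now {epsilon} {eta,theta} {beta} {rho} {kappa} {delta}
epsilon–eta (6): add. Components now {epsilon,eta,theta} {beta} {rho} {kappa} {delta}
epsilon–rho (6): add. Components now {epsilon,eta,rho,theta} {beta} {kappa} {delta}
delta–epsilon (11): add. Components now {delta,epsilon,eta,rho,theta} {beta} {kappa}
delta–eta (12): skip — eta and delta already connected.
kappa–rho (18): add. Components now {delta,epsilon,eta,kappa,rho,theta} {beta}
delta–theta (21): skip — theta and delta already connected.
beta–rho (22): add. Components now {beta,delta,epsilon,eta,kappa,rho,theta}
MST edges: eta–theta, epsilon–eta, epsilon–rho, delta–epsilon, kappa–rho, beta–rho; total weight 2+6+6+11+18+22 = 65.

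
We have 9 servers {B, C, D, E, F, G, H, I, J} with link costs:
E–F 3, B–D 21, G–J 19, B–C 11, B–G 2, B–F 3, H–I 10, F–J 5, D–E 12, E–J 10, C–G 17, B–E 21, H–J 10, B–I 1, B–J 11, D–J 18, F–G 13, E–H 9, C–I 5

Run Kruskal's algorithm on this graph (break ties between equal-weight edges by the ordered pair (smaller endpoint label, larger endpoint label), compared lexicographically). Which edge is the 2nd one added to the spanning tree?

B-G

Kruskal: consider edges lightest-first.
B–I (1): add — endpoints in different components.
B–G (2): add — endpoints in different components.
B–F (3): add — endpoints in different components.
E–F (3): add — endpoints in different components.
C–I (5): add — endpoints in different components.
F–J (5): add — endpoints in different components.
E–H (9): add — endpoints in different components.
E–J (10): skip — E and J already connected.
H–I (10): skip — H and I already connected.
H–J (10): skip — H and J already connected.
B–C (11): skip — B and C already connected.
B–J (11): skip — B and J already connected.
D–E (12): add — endpoints in different components.
The 2nd edge added is B–G.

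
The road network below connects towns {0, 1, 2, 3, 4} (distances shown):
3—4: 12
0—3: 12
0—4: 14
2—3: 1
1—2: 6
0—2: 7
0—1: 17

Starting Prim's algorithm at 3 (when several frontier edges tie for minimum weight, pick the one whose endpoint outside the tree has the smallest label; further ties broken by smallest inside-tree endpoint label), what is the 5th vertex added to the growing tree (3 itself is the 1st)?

4

Prim's algorithm from 3:
Step 1: frontier [2—3 1, 0—3 12, 3—4 12] → take 2—3 (1); add 2.
Step 2: frontier [1—2 6, 0—2 7, 0—3 12, 3—4 12] → take 1—2 (6); add 1.
Step 3: frontier [0—1 17, 0—2 7, 0—3 12, 3—4 12] → take 0—2 (7); add 0.
Step 4: frontier [0—4 14, 3—4 12] → take 3—4 (12); add 4.
Vertex order: 3, 2, 1, 0, 4. The 5th vertex is 4.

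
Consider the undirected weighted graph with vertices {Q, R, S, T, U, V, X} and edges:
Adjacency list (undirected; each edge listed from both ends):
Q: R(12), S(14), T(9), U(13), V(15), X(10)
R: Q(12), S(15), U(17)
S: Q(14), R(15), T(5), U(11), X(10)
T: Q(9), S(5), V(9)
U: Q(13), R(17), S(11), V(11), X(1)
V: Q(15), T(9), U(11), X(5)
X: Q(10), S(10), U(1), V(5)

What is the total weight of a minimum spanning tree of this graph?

41

Kruskal: consider edges lightest-first.
U—X (1): add — endpoints in different components.
S—T (5): add — endpoints in different components.
V—X (5): add — endpoints in different components.
Q—T (9): add — endpoints in different components.
T—V (9): add — endpoints in different components.
Q—X (10): skip — X and Q already connected.
S—X (10): skip — X and S already connected.
S—U (11): skip — S and U already connected.
U—V (11): skip — V and U already connected.
Q—R (12): add — endpoints in different components.
MST edges: U—X, S—T, V—X, Q—T, T—V, Q—R; total weight 1+5+5+9+9+12 = 41.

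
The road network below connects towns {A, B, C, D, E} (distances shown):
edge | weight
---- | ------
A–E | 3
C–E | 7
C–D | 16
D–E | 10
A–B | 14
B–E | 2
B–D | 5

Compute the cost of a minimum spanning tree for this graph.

Kruskal's algorithm — process edges by increasing weight (ties by edge label):
B–E (2): add. Components now {A} {B,E} {C} {D}
A–E (3): add. Components now {A,B,E} {C} {D}
B–D (5): add. Components now {A,B,D,E} {C}
C–E (7): add. Components now {A,B,C,D,E}
MST edges: B–E, A–E, B–D, C–E; total weight 2+3+5+7 = 17.

17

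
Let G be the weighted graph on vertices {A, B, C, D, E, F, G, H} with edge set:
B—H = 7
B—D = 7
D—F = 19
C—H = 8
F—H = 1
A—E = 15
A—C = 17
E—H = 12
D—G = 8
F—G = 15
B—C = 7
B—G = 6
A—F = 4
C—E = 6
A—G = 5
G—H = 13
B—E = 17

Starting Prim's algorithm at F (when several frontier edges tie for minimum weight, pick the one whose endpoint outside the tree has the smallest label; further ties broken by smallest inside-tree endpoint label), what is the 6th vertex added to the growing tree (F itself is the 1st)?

Prim, starting at F.
Step 1: cheapest edge leaving the tree is F—H (1); add H.
Step 2: cheapest edge leaving the tree is A—F (4); add A.
Step 3: cheapest edge leaving the tree is A—G (5); add G.
Step 4: cheapest edge leaving the tree is B—G (6); add B.
Step 5: cheapest edge leaving the tree is B—C (7); add C.
Step 6: cheapest edge leaving the tree is C—E (6); add E.
Step 7: cheapest edge leaving the tree is B—D (7); add D.
Vertex order: F, H, A, G, B, C, E, D. The 6th vertex is C.

C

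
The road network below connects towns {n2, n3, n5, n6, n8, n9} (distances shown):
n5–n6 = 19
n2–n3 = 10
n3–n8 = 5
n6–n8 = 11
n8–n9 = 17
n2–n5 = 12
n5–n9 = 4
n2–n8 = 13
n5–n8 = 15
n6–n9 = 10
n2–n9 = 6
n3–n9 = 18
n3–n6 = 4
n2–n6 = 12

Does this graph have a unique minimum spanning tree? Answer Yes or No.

Sort edges by weight, then run Kruskal:
n3–n6 (4): add — endpoints in different components.
n5–n9 (4): add — endpoints in different components.
n3–n8 (5): add — endpoints in different components.
n2–n9 (6): add — endpoints in different components.
n2–n3 (10): add — endpoints in different components.
Non-tree edge n6–n9 has weight 10, equal to the heaviest edge on its tree cycle — swapping gives another MST of the same weight. Not unique.

No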